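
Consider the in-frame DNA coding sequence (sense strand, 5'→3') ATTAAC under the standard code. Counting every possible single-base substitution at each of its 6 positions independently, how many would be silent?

3

Codon 1 (ATT, Ile): 2 synonymous substitutions.
Codon 2 (AAC, Asn): 1 synonymous substitution.
Total: 2 + 1 = 3.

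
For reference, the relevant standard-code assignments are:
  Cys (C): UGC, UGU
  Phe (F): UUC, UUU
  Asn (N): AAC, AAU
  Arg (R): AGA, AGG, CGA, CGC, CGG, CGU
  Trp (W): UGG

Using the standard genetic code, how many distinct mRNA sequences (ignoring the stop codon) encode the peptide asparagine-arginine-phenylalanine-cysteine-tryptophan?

48

Asn: 2 codons.
Arg: 6 codons.
Phe: 2 codons.
Cys: 2 codons.
Trp: 1 codon.
2 × 6 × 2 × 2 × 1 = 48.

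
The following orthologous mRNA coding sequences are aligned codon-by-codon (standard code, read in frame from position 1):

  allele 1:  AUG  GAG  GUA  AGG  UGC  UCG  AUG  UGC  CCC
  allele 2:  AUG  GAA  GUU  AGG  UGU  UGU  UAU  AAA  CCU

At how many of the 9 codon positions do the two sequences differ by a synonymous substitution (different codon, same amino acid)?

4

Codon 1: AUG Met / AUG Met — identical.
Codon 2: GAG Glu / GAA Glu — synonymous.
Codon 3: GUA Val / GUU Val — synonymous.
Codon 4: AGG Arg / AGG Arg — identical.
Codon 5: UGC Cys / UGU Cys — synonymous.
Codon 6: UCG Ser / UGU Cys — nonsynonymous.
Codon 7: AUG Met / UAU Tyr — nonsynonymous.
Codon 8: UGC Cys / AAA Lys — nonsynonymous.
Codon 9: CCC Pro / CCU Pro — synonymous.
Synonymous differences: 4.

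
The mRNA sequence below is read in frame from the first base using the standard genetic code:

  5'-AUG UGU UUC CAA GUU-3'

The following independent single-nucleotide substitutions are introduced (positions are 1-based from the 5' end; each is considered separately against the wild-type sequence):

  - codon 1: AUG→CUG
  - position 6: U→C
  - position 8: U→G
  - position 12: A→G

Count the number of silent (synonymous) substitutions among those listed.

2

Codon 1: AUG (Met) → CUG (Leu) — missense.
Codon 2: UGU (Cys) → UGC (Cys) — synonymous.
Codon 3: UUC (Phe) → UGC (Cys) — missense.
Codon 4: CAA (Gln) → CAG (Gln) — synonymous.
Synonymous: 2 of 4.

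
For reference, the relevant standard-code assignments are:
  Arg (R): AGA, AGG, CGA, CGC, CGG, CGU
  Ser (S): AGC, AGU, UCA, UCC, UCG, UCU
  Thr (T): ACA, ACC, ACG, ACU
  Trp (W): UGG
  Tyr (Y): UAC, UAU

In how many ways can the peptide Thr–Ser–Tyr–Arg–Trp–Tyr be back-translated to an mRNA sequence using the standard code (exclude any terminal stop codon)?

576

Thr: 4 codons.
Ser: 6 codons.
Tyr: 2 codons.
Arg: 6 codons.
Trp: 1 codon.
Tyr: 2 codons.
4 × 6 × 2 × 6 × 1 × 2 = 576.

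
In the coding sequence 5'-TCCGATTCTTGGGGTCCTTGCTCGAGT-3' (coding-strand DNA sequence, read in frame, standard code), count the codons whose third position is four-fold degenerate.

Codon 1 TCC (Ser): third position 4-fold.
Codon 2 GAT (Asp): third position 2-fold.
Codon 3 TCT (Ser): third position 4-fold.
Codon 4 TGG (Trp): third position 1-fold.
Codon 5 GGT (Gly): third position 4-fold.
Codon 6 CCT (Pro): third position 4-fold.
Codon 7 TGC (Cys): third position 2-fold.
Codon 8 TCG (Ser): third position 4-fold.
Codon 9 AGT (Ser): third position 2-fold.
Four-fold degenerate third positions: 5.

5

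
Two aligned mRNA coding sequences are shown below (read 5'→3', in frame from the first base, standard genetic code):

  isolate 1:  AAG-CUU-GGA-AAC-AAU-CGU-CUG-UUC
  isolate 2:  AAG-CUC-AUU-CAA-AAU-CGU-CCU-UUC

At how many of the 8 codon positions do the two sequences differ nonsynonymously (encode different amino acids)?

3

Codon 1: AAG Lys / AAG Lys — identical.
Codon 2: CUU Leu / CUC Leu — synonymous.
Codon 3: GGA Gly / AUU Ile — nonsynonymous.
Codon 4: AAC Asn / CAA Gln — nonsynonymous.
Codon 5: AAU Asn / AAU Asn — identical.
Codon 6: CGU Arg / CGU Arg — identical.
Codon 7: CUG Leu / CCU Pro — nonsynonymous.
Codon 8: UUC Phe / UUC Phe — identical.
Nonsynonymous differences: 3.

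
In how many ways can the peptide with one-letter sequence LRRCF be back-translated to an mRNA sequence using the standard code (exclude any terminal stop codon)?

Leu: 6 codons.
Arg: 6 codons.
Arg: 6 codons.
Cys: 2 codons.
Phe: 2 codons.
6 × 6 × 6 × 2 × 2 = 864.

864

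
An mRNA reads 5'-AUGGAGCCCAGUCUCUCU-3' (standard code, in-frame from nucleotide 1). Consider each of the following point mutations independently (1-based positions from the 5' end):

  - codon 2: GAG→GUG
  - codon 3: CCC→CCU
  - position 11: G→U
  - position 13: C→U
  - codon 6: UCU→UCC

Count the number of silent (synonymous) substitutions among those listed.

Codon 2: GAG (Glu) → GUG (Val) — missense.
Codon 3: CCC (Pro) → CCU (Pro) — synonymous.
Codon 4: AGU (Ser) → AUU (Ile) — missense.
Codon 5: CUC (Leu) → UUC (Phe) — missense.
Codon 6: UCU (Ser) → UCC (Ser) — synonymous.
Synonymous: 2 of 5.

2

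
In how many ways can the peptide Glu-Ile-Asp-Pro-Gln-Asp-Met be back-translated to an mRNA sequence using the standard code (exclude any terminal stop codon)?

192

Glu: 2 codons.
Ile: 3 codons.
Asp: 2 codons.
Pro: 4 codons.
Gln: 2 codons.
Asp: 2 codons.
Met: 1 codon.
2 × 3 × 2 × 4 × 2 × 2 × 1 = 192.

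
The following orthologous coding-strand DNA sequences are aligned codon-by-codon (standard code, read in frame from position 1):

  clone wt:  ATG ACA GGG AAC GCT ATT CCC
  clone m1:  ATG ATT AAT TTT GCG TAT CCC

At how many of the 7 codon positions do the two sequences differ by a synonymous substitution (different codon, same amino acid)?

Codon 1: ATG Met / ATG Met — identical.
Codon 2: ACA Thr / ATT Ile — nonsynonymous.
Codon 3: GGG Gly / AAT Asn — nonsynonymous.
Codon 4: AAC Asn / TTT Phe — nonsynonymous.
Codon 5: GCT Ala / GCG Ala — synonymous.
Codon 6: ATT Ile / TAT Tyr — nonsynonymous.
Codon 7: CCC Pro / CCC Pro — identical.
Synonymous differences: 1.

1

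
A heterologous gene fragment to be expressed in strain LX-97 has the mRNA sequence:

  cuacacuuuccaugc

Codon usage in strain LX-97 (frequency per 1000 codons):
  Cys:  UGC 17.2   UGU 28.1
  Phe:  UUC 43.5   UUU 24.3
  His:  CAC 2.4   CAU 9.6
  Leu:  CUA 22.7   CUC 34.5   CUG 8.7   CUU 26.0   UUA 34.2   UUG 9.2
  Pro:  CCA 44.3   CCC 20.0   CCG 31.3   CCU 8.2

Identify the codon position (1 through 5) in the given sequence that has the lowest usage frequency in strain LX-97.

2

Codon 1 CUA (Leu): 22.7 per 1000.
Codon 2 CAC (His): 2.4 per 1000.
Codon 3 UUU (Phe): 24.3 per 1000.
Codon 4 CCA (Pro): 44.3 per 1000.
Codon 5 UGC (Cys): 17.2 per 1000.
Lowest frequency is 2.4 at codon 2.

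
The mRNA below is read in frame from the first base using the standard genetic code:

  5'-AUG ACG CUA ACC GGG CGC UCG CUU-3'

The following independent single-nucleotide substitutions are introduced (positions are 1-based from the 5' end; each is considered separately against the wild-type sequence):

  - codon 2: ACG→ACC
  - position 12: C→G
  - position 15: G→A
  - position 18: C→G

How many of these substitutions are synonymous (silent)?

Codon 2: ACG (Thr) → ACC (Thr) — synonymous.
Codon 4: ACC (Thr) → ACG (Thr) — synonymous.
Codon 5: GGG (Gly) → GGA (Gly) — synonymous.
Codon 6: CGC (Arg) → CGG (Arg) — synonymous.
Synonymous: 4 of 4.

4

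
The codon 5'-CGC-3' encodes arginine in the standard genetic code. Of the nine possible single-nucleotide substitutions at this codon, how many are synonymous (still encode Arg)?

Position 1: none → 0 synonymous.
Position 2: none → 0 synonymous.
Position 3: CGU, CGA, CGG → 3 synonymous.
Total: 0 + 0 + 3 = 3.

3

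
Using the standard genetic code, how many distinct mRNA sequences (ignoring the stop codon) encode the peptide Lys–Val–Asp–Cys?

32

Lys: 2 codons.
Val: 4 codons.
Asp: 2 codons.
Cys: 2 codons.
2 × 4 × 2 × 2 = 32.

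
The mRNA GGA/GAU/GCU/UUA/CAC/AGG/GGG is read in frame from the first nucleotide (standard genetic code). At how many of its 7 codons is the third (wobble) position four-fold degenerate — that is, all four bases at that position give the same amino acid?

3

Codon 1 GGA (Gly): third position 4-fold.
Codon 2 GAU (Asp): third position 2-fold.
Codon 3 GCU (Ala): third position 4-fold.
Codon 4 UUA (Leu): third position 2-fold.
Codon 5 CAC (His): third position 2-fold.
Codon 6 AGG (Arg): third position 2-fold.
Codon 7 GGG (Gly): third position 4-fold.
Four-fold degenerate third positions: 3.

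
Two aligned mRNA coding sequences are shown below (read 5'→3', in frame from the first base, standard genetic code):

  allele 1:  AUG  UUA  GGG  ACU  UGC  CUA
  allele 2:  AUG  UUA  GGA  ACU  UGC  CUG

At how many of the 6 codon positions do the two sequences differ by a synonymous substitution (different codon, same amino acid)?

2

Codon 1: AUG Met / AUG Met — identical.
Codon 2: UUA Leu / UUA Leu — identical.
Codon 3: GGG Gly / GGA Gly — synonymous.
Codon 4: ACU Thr / ACU Thr — identical.
Codon 5: UGC Cys / UGC Cys — identical.
Codon 6: CUA Leu / CUG Leu — synonymous.
Synonymous differences: 2.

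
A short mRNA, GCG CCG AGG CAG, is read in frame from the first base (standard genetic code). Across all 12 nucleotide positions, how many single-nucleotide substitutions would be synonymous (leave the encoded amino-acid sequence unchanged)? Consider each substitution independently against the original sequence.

Codon 1 (GCG, Ala): 3 synonymous substitutions.
Codon 2 (CCG, Pro): 3 synonymous substitutions.
Codon 3 (AGG, Arg): 2 synonymous substitutions.
Codon 4 (CAG, Gln): 1 synonymous substitution.
Total: 3 + 3 + 2 + 1 = 9.

9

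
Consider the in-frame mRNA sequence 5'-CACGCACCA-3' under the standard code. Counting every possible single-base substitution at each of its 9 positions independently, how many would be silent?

7

Codon 1 (CAC, His): 1 synonymous substitution.
Codon 2 (GCA, Ala): 3 synonymous substitutions.
Codon 3 (CCA, Pro): 3 synonymous substitutions.
Total: 1 + 3 + 3 = 7.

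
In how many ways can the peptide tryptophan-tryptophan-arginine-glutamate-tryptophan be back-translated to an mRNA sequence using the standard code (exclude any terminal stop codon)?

12

Trp: 1 codon.
Trp: 1 codon.
Arg: 6 codons.
Glu: 2 codons.
Trp: 1 codon.
1 × 1 × 6 × 2 × 1 = 12.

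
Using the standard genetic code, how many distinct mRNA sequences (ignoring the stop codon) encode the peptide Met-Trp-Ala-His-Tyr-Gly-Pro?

256

Met: 1 codon.
Trp: 1 codon.
Ala: 4 codons.
His: 2 codons.
Tyr: 2 codons.
Gly: 4 codons.
Pro: 4 codons.
1 × 1 × 4 × 2 × 2 × 4 × 4 = 256.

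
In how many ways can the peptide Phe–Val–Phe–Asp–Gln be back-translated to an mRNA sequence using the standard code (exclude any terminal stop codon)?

Phe: 2 codons.
Val: 4 codons.
Phe: 2 codons.
Asp: 2 codons.
Gln: 2 codons.
2 × 4 × 2 × 2 × 2 = 64.

64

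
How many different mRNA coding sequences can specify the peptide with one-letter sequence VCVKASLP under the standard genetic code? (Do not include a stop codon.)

36864

Val: 4 codons.
Cys: 2 codons.
Val: 4 codons.
Lys: 2 codons.
Ala: 4 codons.
Ser: 6 codons.
Leu: 6 codons.
Pro: 4 codons.
4 × 2 × 4 × 2 × 4 × 6 × 6 × 4 = 36864.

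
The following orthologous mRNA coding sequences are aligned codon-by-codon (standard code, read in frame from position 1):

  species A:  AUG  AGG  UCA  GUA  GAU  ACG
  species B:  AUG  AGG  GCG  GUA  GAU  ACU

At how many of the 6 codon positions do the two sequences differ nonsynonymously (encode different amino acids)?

1

Codon 1: AUG Met / AUG Met — identical.
Codon 2: AGG Arg / AGG Arg — identical.
Codon 3: UCA Ser / GCG Ala — nonsynonymous.
Codon 4: GUA Val / GUA Val — identical.
Codon 5: GAU Asp / GAU Asp — identical.
Codon 6: ACG Thr / ACU Thr — synonymous.
Nonsynonymous differences: 1.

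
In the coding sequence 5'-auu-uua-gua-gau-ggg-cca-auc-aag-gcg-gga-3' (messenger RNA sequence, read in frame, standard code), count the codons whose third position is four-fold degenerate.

5

Codon 1 AUU (Ile): third position 3-fold.
Codon 2 UUA (Leu): third position 2-fold.
Codon 3 GUA (Val): third position 4-fold.
Codon 4 GAU (Asp): third position 2-fold.
Codon 5 GGG (Gly): third position 4-fold.
Codon 6 CCA (Pro): third position 4-fold.
Codon 7 AUC (Ile): third position 3-fold.
Codon 8 AAG (Lys): third position 2-fold.
Codon 9 GCG (Ala): third position 4-fold.
Codon 10 GGA (Gly): third position 4-fold.
Four-fold degenerate third positions: 5.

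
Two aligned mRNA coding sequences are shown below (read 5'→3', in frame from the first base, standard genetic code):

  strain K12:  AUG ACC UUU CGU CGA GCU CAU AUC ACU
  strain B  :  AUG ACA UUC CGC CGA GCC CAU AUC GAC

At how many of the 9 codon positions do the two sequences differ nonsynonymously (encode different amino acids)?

Codon 1: AUG Met / AUG Met — identical.
Codon 2: ACC Thr / ACA Thr — synonymous.
Codon 3: UUU Phe / UUC Phe — synonymous.
Codon 4: CGU Arg / CGC Arg — synonymous.
Codon 5: CGA Arg / CGA Arg — identical.
Codon 6: GCU Ala / GCC Ala — synonymous.
Codon 7: CAU His / CAU His — identical.
Codon 8: AUC Ile / AUC Ile — identical.
Codon 9: ACU Thr / GAC Asp — nonsynonymous.
Nonsynonymous differences: 1.

1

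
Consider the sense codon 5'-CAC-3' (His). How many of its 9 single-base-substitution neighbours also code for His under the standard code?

1

Position 1: none → 0 synonymous.
Position 2: none → 0 synonymous.
Position 3: CAT → 1 synonymous.
Total: 0 + 0 + 1 = 1.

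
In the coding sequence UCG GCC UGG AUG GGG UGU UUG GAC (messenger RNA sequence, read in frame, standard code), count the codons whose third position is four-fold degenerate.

Codon 1 UCG (Ser): third position 4-fold.
Codon 2 GCC (Ala): third position 4-fold.
Codon 3 UGG (Trp): third position 1-fold.
Codon 4 AUG (Met): third position 1-fold.
Codon 5 GGG (Gly): third position 4-fold.
Codon 6 UGU (Cys): third position 2-fold.
Codon 7 UUG (Leu): third position 2-fold.
Codon 8 GAC (Asp): third position 2-fold.
Four-fold degenerate third positions: 3.

3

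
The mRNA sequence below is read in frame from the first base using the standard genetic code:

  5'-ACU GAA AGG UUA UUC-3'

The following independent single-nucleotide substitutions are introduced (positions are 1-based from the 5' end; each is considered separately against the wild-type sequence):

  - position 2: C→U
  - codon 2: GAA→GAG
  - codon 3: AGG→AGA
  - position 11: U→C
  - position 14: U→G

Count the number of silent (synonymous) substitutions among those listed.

2

Codon 1: ACU (Thr) → AUU (Ile) — missense.
Codon 2: GAA (Glu) → GAG (Glu) — synonymous.
Codon 3: AGG (Arg) → AGA (Arg) — synonymous.
Codon 4: UUA (Leu) → UCA (Ser) — missense.
Codon 5: UUC (Phe) → UGC (Cys) — missense.
Synonymous: 2 of 5.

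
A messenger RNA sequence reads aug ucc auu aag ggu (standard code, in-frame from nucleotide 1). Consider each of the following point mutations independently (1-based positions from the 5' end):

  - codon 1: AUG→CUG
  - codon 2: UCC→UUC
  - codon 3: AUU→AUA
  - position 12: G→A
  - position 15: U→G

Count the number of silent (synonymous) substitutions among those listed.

Codon 1: AUG (Met) → CUG (Leu) — missense.
Codon 2: UCC (Ser) → UUC (Phe) — missense.
Codon 3: AUU (Ile) → AUA (Ile) — synonymous.
Codon 4: AAG (Lys) → AAA (Lys) — synonymous.
Codon 5: GGU (Gly) → GGG (Gly) — synonymous.
Synonymous: 3 of 5.

3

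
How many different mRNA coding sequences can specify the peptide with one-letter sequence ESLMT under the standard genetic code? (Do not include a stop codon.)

Glu: 2 codons.
Ser: 6 codons.
Leu: 6 codons.
Met: 1 codon.
Thr: 4 codons.
2 × 6 × 6 × 1 × 4 = 288.

288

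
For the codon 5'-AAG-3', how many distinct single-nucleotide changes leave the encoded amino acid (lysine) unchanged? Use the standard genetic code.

1

Position 1: none → 0 synonymous.
Position 2: none → 0 synonymous.
Position 3: AAA → 1 synonymous.
Total: 0 + 0 + 1 = 1.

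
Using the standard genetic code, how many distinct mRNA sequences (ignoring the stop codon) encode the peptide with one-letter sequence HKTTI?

His: 2 codons.
Lys: 2 codons.
Thr: 4 codons.
Thr: 4 codons.
Ile: 3 codons.
2 × 2 × 4 × 4 × 3 = 192.

192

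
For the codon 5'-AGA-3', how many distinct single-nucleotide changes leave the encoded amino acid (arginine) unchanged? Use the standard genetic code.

2

Position 1: CGA → 1 synonymous.
Position 2: none → 0 synonymous.
Position 3: AGG → 1 synonymous.
Total: 1 + 0 + 1 = 2.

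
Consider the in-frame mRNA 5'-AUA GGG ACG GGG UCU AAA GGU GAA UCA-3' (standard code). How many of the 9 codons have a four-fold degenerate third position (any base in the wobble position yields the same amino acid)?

6

Codon 1 AUA (Ile): third position 3-fold.
Codon 2 GGG (Gly): third position 4-fold.
Codon 3 ACG (Thr): third position 4-fold.
Codon 4 GGG (Gly): third position 4-fold.
Codon 5 UCU (Ser): third position 4-fold.
Codon 6 AAA (Lys): third position 2-fold.
Codon 7 GGU (Gly): third position 4-fold.
Codon 8 GAA (Glu): third position 2-fold.
Codon 9 UCA (Ser): third position 4-fold.
Four-fold degenerate third positions: 6.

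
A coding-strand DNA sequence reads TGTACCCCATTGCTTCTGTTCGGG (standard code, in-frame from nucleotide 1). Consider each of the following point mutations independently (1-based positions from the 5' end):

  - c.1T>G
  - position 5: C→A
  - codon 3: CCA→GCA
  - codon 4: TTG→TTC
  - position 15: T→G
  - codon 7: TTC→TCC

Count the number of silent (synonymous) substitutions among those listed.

Codon 1: TGT (Cys) → GGT (Gly) — missense.
Codon 2: ACC (Thr) → AAC (Asn) — missense.
Codon 3: CCA (Pro) → GCA (Ala) — missense.
Codon 4: TTG (Leu) → TTC (Phe) — missense.
Codon 5: CTT (Leu) → CTG (Leu) — synonymous.
Codon 7: TTC (Phe) → TCC (Ser) — missense.
Synonymous: 1 of 6.

1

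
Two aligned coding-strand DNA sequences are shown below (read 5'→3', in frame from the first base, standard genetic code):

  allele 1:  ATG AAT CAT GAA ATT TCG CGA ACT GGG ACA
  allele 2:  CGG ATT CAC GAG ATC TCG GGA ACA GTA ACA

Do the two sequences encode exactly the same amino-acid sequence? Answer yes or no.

no

Codon 1: ATG Met / CGG Arg — nonsynonymous.
Codon 2: AAT Asn / ATT Ile — nonsynonymous.
Codon 3: CAT His / CAC His — synonymous.
Codon 4: GAA Glu / GAG Glu — synonymous.
Codon 5: ATT Ile / ATC Ile — synonymous.
Codon 6: TCG Ser / TCG Ser — identical.
Codon 7: CGA Arg / GGA Gly — nonsynonymous.
Codon 8: ACT Thr / ACA Thr — synonymous.
Codon 9: GGG Gly / GTA Val — nonsynonymous.
Codon 10: ACA Thr / ACA Thr — identical.
Nonsynonymous differences: 4 → different protein.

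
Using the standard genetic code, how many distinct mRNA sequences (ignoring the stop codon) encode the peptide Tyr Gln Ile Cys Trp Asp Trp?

48

Tyr: 2 codons.
Gln: 2 codons.
Ile: 3 codons.
Cys: 2 codons.
Trp: 1 codon.
Asp: 2 codons.
Trp: 1 codon.
2 × 2 × 3 × 2 × 1 × 2 × 1 = 48.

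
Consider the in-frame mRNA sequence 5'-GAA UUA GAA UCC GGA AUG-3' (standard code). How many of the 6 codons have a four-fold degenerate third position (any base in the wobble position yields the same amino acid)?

Codon 1 GAA (Glu): third position 2-fold.
Codon 2 UUA (Leu): third position 2-fold.
Codon 3 GAA (Glu): third position 2-fold.
Codon 4 UCC (Ser): third position 4-fold.
Codon 5 GGA (Gly): third position 4-fold.
Codon 6 AUG (Met): third position 1-fold.
Four-fold degenerate third positions: 2.

2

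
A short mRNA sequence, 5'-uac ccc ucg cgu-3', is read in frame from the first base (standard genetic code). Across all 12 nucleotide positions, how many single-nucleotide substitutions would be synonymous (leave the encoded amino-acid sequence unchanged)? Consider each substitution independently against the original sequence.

10

Codon 1 (UAC, Tyr): 1 synonymous substitution.
Codon 2 (CCC, Pro): 3 synonymous substitutions.
Codon 3 (UCG, Ser): 3 synonymous substitutions.
Codon 4 (CGU, Arg): 3 synonymous substitutions.
Total: 1 + 3 + 3 + 3 = 10.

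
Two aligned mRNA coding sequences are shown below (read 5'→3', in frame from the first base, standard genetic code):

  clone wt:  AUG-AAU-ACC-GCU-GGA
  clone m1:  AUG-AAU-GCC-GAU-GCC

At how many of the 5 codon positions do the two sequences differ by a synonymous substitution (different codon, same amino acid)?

Codon 1: AUG Met / AUG Met — identical.
Codon 2: AAU Asn / AAU Asn — identical.
Codon 3: ACC Thr / GCC Ala — nonsynonymous.
Codon 4: GCU Ala / GAU Asp — nonsynonymous.
Codon 5: GGA Gly / GCC Ala — nonsynonymous.
Synonymous differences: 0.

0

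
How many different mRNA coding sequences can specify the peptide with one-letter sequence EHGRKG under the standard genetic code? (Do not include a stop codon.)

Glu: 2 codons.
His: 2 codons.
Gly: 4 codons.
Arg: 6 codons.
Lys: 2 codons.
Gly: 4 codons.
2 × 2 × 4 × 6 × 2 × 4 = 768.

768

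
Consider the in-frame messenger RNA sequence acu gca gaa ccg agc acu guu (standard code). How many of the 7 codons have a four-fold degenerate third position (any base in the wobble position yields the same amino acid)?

5

Codon 1 ACU (Thr): third position 4-fold.
Codon 2 GCA (Ala): third position 4-fold.
Codon 3 GAA (Glu): third position 2-fold.
Codon 4 CCG (Pro): third position 4-fold.
Codon 5 AGC (Ser): third position 2-fold.
Codon 6 ACU (Thr): third position 4-fold.
Codon 7 GUU (Val): third position 4-fold.
Four-fold degenerate third positions: 5.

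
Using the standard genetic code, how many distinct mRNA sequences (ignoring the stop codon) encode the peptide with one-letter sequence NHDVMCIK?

384

Asn: 2 codons.
His: 2 codons.
Asp: 2 codons.
Val: 4 codons.
Met: 1 codon.
Cys: 2 codons.
Ile: 3 codons.
Lys: 2 codons.
2 × 2 × 2 × 4 × 1 × 2 × 3 × 2 = 384.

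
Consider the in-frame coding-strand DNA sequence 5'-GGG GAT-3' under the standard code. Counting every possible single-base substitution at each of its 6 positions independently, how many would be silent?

4

Codon 1 (GGG, Gly): 3 synonymous substitutions.
Codon 2 (GAT, Asp): 1 synonymous substitution.
Total: 3 + 1 = 4.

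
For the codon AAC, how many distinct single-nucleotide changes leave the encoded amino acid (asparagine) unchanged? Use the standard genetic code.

1

Position 1: none → 0 synonymous.
Position 2: none → 0 synonymous.
Position 3: AAT → 1 synonymous.
Total: 0 + 0 + 1 = 1.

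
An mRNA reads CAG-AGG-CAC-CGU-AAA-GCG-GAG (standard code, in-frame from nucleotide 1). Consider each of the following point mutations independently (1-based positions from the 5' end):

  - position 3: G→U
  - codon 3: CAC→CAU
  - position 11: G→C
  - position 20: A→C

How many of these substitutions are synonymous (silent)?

Codon 1: CAG (Gln) → CAU (His) — missense.
Codon 3: CAC (His) → CAU (His) — synonymous.
Codon 4: CGU (Arg) → CCU (Pro) — missense.
Codon 7: GAG (Glu) → GCG (Ala) — missense.
Synonymous: 1 of 4.

1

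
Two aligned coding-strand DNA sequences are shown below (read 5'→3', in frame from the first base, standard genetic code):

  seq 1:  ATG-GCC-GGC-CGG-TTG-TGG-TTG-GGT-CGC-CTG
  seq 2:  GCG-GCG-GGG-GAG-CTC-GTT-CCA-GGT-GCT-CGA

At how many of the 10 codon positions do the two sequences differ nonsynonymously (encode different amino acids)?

Codon 1: ATG Met / GCG Ala — nonsynonymous.
Codon 2: GCC Ala / GCG Ala — synonymous.
Codon 3: GGC Gly / GGG Gly — synonymous.
Codon 4: CGG Arg / GAG Glu — nonsynonymous.
Codon 5: TTG Leu / CTC Leu — synonymous.
Codon 6: TGG Trp / GTT Val — nonsynonymous.
Codon 7: TTG Leu / CCA Pro — nonsynonymous.
Codon 8: GGT Gly / GGT Gly — identical.
Codon 9: CGC Arg / GCT Ala — nonsynonymous.
Codon 10: CTG Leu / CGA Arg — nonsynonymous.
Nonsynonymous differences: 6.

6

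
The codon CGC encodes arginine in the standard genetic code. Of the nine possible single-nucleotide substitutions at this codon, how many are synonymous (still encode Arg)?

3

Position 1: none → 0 synonymous.
Position 2: none → 0 synonymous.
Position 3: CGU, CGA, CGG → 3 synonymous.
Total: 0 + 0 + 3 = 3.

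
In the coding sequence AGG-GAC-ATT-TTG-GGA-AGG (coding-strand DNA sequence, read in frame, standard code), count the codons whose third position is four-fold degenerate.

1

Codon 1 AGG (Arg): third position 2-fold.
Codon 2 GAC (Asp): third position 2-fold.
Codon 3 ATT (Ile): third position 3-fold.
Codon 4 TTG (Leu): third position 2-fold.
Codon 5 GGA (Gly): third position 4-fold.
Codon 6 AGG (Arg): third position 2-fold.
Four-fold degenerate third positions: 1.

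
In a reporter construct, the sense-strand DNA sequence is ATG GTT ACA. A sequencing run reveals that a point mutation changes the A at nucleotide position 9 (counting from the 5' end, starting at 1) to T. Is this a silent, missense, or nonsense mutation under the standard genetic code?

Position 9 falls in codon 3: ACA → Thr.
After the substitution the codon is ACT → Thr.
Both encode Thr, so the change is synonymous.

silent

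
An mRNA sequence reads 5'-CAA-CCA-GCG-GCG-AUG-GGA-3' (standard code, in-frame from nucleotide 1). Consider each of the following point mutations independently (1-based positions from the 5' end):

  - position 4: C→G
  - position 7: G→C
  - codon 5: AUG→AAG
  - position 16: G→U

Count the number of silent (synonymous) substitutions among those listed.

0

Codon 2: CCA (Pro) → GCA (Ala) — missense.
Codon 3: GCG (Ala) → CCG (Pro) — missense.
Codon 5: AUG (Met) → AAG (Lys) — missense.
Codon 6: GGA (Gly) → UGA (Stop) — nonsense.
Synonymous: 0 of 4.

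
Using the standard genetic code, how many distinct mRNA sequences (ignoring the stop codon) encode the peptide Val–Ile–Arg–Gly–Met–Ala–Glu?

Val: 4 codons.
Ile: 3 codons.
Arg: 6 codons.
Gly: 4 codons.
Met: 1 codon.
Ala: 4 codons.
Glu: 2 codons.
4 × 3 × 6 × 4 × 1 × 4 × 2 = 2304.

2304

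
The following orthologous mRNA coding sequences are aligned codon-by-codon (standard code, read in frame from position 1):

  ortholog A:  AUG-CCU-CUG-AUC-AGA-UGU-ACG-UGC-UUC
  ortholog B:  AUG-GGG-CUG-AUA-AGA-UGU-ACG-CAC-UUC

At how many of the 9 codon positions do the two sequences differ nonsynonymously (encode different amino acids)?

2

Codon 1: AUG Met / AUG Met — identical.
Codon 2: CCU Pro / GGG Gly — nonsynonymous.
Codon 3: CUG Leu / CUG Leu — identical.
Codon 4: AUC Ile / AUA Ile — synonymous.
Codon 5: AGA Arg / AGA Arg — identical.
Codon 6: UGU Cys / UGU Cys — identical.
Codon 7: ACG Thr / ACG Thr — identical.
Codon 8: UGC Cys / CAC His — nonsynonymous.
Codon 9: UUC Phe / UUC Phe — identical.
Nonsynonymous differences: 2.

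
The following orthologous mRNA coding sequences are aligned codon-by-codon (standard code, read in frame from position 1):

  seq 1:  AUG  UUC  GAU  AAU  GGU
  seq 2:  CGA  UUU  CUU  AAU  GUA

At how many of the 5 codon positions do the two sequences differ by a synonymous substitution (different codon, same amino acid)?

1

Codon 1: AUG Met / CGA Arg — nonsynonymous.
Codon 2: UUC Phe / UUU Phe — synonymous.
Codon 3: GAU Asp / CUU Leu — nonsynonymous.
Codon 4: AAU Asn / AAU Asn — identical.
Codon 5: GGU Gly / GUA Val — nonsynonymous.
Synonymous differences: 1.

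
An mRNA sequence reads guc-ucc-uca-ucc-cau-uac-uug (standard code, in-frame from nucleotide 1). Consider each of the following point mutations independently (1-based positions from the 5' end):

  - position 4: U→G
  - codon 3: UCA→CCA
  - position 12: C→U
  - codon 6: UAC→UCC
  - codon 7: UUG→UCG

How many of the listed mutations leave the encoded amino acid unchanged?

Codon 2: UCC (Ser) → GCC (Ala) — missense.
Codon 3: UCA (Ser) → CCA (Pro) — missense.
Codon 4: UCC (Ser) → UCU (Ser) — synonymous.
Codon 6: UAC (Tyr) → UCC (Ser) — missense.
Codon 7: UUG (Leu) → UCG (Ser) — missense.
Synonymous: 1 of 5.

1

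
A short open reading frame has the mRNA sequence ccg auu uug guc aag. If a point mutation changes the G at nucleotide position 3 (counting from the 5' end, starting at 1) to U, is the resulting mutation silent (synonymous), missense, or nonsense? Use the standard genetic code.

silent

Position 3 falls in codon 1: CCG → Pro.
After the substitution the codon is CCU → Pro.
Both encode Pro, so the change is synonymous.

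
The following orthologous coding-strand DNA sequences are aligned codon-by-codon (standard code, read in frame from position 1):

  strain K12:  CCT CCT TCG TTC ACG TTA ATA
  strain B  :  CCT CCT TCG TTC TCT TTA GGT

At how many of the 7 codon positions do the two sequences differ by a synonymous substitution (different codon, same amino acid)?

Codon 1: CCT Pro / CCT Pro — identical.
Codon 2: CCT Pro / CCT Pro — identical.
Codon 3: TCG Ser / TCG Ser — identical.
Codon 4: TTC Phe / TTC Phe — identical.
Codon 5: ACG Thr / TCT Ser — nonsynonymous.
Codon 6: TTA Leu / TTA Leu — identical.
Codon 7: ATA Ile / GGT Gly — nonsynonymous.
Synonymous differences: 0.

0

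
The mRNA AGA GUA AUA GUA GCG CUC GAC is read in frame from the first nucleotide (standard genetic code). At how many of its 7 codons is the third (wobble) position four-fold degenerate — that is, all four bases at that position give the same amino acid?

Codon 1 AGA (Arg): third position 2-fold.
Codon 2 GUA (Val): third position 4-fold.
Codon 3 AUA (Ile): third position 3-fold.
Codon 4 GUA (Val): third position 4-fold.
Codon 5 GCG (Ala): third position 4-fold.
Codon 6 CUC (Leu): third position 4-fold.
Codon 7 GAC (Asp): third position 2-fold.
Four-fold degenerate third positions: 4.

4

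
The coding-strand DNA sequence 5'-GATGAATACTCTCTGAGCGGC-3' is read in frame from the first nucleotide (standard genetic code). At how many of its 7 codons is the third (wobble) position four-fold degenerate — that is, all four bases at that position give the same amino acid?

Codon 1 GAT (Asp): third position 2-fold.
Codon 2 GAA (Glu): third position 2-fold.
Codon 3 TAC (Tyr): third position 2-fold.
Codon 4 TCT (Ser): third position 4-fold.
Codon 5 CTG (Leu): third position 4-fold.
Codon 6 AGC (Ser): third position 2-fold.
Codon 7 GGC (Gly): third position 4-fold.
Four-fold degenerate third positions: 3.

3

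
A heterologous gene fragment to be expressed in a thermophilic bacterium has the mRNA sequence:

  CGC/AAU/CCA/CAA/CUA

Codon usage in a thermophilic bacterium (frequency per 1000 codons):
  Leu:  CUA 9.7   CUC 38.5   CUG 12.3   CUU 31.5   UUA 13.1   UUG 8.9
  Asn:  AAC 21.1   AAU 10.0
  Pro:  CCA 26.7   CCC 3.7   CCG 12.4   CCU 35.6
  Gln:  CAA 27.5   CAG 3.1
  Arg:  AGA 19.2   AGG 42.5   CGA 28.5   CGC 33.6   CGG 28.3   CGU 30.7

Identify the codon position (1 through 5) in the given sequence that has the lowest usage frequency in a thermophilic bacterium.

Codon 1 CGC (Arg): 33.6 per 1000.
Codon 2 AAU (Asn): 10.0 per 1000.
Codon 3 CCA (Pro): 26.7 per 1000.
Codon 4 CAA (Gln): 27.5 per 1000.
Codon 5 CUA (Leu): 9.7 per 1000.
Lowest frequency is 9.7 at codon 5.

5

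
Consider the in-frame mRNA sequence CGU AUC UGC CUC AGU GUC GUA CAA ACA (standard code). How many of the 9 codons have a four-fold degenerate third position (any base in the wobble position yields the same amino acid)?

Codon 1 CGU (Arg): third position 4-fold.
Codon 2 AUC (Ile): third position 3-fold.
Codon 3 UGC (Cys): third position 2-fold.
Codon 4 CUC (Leu): third position 4-fold.
Codon 5 AGU (Ser): third position 2-fold.
Codon 6 GUC (Val): third position 4-fold.
Codon 7 GUA (Val): third position 4-fold.
Codon 8 CAA (Gln): third position 2-fold.
Codon 9 ACA (Thr): third position 4-fold.
Four-fold degenerate third positions: 5.

5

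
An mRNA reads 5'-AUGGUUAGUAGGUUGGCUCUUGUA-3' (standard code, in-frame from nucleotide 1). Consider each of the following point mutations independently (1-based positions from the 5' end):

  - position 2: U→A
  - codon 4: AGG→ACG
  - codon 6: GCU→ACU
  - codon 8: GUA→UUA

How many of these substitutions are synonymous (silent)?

Codon 1: AUG (Met) → AAG (Lys) — missense.
Codon 4: AGG (Arg) → ACG (Thr) — missense.
Codon 6: GCU (Ala) → ACU (Thr) — missense.
Codon 8: GUA (Val) → UUA (Leu) — missense.
Synonymous: 0 of 4.

0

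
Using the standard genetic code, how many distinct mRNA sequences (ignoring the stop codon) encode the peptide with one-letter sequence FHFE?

Phe: 2 codons.
His: 2 codons.
Phe: 2 codons.
Glu: 2 codons.
2 × 2 × 2 × 2 = 16.

16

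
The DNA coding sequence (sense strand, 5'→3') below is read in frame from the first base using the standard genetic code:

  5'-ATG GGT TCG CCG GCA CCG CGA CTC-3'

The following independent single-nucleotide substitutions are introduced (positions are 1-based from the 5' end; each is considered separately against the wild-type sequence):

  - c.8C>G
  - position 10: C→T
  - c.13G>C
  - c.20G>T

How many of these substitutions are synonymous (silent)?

0

Codon 3: TCG (Ser) → TGG (Trp) — missense.
Codon 4: CCG (Pro) → TCG (Ser) — missense.
Codon 5: GCA (Ala) → CCA (Pro) — missense.
Codon 7: CGA (Arg) → CTA (Leu) — missense.
Synonymous: 0 of 4.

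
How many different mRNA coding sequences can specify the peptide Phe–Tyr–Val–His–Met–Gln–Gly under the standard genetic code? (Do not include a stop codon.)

256

Phe: 2 codons.
Tyr: 2 codons.
Val: 4 codons.
His: 2 codons.
Met: 1 codon.
Gln: 2 codons.
Gly: 4 codons.
2 × 2 × 4 × 2 × 1 × 2 × 4 = 256.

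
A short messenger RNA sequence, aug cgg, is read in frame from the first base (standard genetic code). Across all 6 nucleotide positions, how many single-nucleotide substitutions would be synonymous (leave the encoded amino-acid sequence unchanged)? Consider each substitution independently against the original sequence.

4

Codon 1 (AUG, Met): 0 synonymous substitutions.
Codon 2 (CGG, Arg): 4 synonymous substitutions.
Total: 0 + 4 = 4.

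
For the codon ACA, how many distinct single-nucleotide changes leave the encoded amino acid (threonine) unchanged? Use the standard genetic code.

Position 1: none → 0 synonymous.
Position 2: none → 0 synonymous.
Position 3: ACU, ACC, ACG → 3 synonymous.
Total: 0 + 0 + 3 = 3.

3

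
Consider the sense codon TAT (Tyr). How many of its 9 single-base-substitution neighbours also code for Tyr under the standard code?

Position 1: none → 0 synonymous.
Position 2: none → 0 synonymous.
Position 3: TAC → 1 synonymous.
Total: 0 + 0 + 1 = 1.

1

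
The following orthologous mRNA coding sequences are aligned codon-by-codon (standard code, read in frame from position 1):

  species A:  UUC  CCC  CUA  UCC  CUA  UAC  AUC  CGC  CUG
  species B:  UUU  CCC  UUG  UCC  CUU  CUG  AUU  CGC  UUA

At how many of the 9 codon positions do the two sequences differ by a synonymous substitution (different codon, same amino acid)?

5

Codon 1: UUC Phe / UUU Phe — synonymous.
Codon 2: CCC Pro / CCC Pro — identical.
Codon 3: CUA Leu / UUG Leu — synonymous.
Codon 4: UCC Ser / UCC Ser — identical.
Codon 5: CUA Leu / CUU Leu — synonymous.
Codon 6: UAC Tyr / CUG Leu — nonsynonymous.
Codon 7: AUC Ile / AUU Ile — synonymous.
Codon 8: CGC Arg / CGC Arg — identical.
Codon 9: CUG Leu / UUA Leu — synonymous.
Synonymous differences: 5.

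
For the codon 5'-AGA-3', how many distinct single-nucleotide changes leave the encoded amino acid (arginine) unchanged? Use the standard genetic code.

2

Position 1: CGA → 1 synonymous.
Position 2: none → 0 synonymous.
Position 3: AGG → 1 synonymous.
Total: 1 + 0 + 1 = 2.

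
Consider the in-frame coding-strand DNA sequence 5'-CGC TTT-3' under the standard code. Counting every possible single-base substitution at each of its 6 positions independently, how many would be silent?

Codon 1 (CGC, Arg): 3 synonymous substitutions.
Codon 2 (TTT, Phe): 1 synonymous substitution.
Total: 3 + 1 = 4.

4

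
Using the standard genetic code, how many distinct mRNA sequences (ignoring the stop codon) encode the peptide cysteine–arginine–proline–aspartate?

96

Cys: 2 codons.
Arg: 6 codons.
Pro: 4 codons.
Asp: 2 codons.
2 × 6 × 4 × 2 = 96.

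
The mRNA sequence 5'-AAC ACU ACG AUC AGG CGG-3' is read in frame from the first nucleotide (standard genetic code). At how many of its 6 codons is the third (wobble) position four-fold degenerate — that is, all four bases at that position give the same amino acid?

Codon 1 AAC (Asn): third position 2-fold.
Codon 2 ACU (Thr): third position 4-fold.
Codon 3 ACG (Thr): third position 4-fold.
Codon 4 AUC (Ile): third position 3-fold.
Codon 5 AGG (Arg): third position 2-fold.
Codon 6 CGG (Arg): third position 4-fold.
Four-fold degenerate third positions: 3.

3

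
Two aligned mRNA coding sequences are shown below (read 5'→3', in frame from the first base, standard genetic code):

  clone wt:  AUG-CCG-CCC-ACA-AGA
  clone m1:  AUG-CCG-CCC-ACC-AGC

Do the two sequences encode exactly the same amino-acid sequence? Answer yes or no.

Codon 1: AUG Met / AUG Met — identical.
Codon 2: CCG Pro / CCG Pro — identical.
Codon 3: CCC Pro / CCC Pro — identical.
Codon 4: ACA Thr / ACC Thr — synonymous.
Codon 5: AGA Arg / AGC Ser — nonsynonymous.
Nonsynonymous differences: 1 → different protein.

no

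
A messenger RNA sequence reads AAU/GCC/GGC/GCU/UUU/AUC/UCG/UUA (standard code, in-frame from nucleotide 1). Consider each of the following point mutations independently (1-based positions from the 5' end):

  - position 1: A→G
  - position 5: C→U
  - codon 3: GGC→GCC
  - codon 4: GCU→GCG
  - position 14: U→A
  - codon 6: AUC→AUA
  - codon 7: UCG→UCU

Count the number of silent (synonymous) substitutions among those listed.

Codon 1: AAU (Asn) → GAU (Asp) — missense.
Codon 2: GCC (Ala) → GUC (Val) — missense.
Codon 3: GGC (Gly) → GCC (Ala) — missense.
Codon 4: GCU (Ala) → GCG (Ala) — synonymous.
Codon 5: UUU (Phe) → UAU (Tyr) — missense.
Codon 6: AUC (Ile) → AUA (Ile) — synonymous.
Codon 7: UCG (Ser) → UCU (Ser) — synonymous.
Synonymous: 3 of 7.

3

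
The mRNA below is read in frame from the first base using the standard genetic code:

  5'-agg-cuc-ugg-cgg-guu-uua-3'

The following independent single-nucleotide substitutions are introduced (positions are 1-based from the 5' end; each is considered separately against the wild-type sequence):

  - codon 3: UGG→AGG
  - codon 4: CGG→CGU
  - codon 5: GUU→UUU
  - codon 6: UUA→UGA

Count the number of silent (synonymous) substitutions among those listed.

Codon 3: UGG (Trp) → AGG (Arg) — missense.
Codon 4: CGG (Arg) → CGU (Arg) — synonymous.
Codon 5: GUU (Val) → UUU (Phe) — missense.
Codon 6: UUA (Leu) → UGA (Stop) — nonsense.
Synonymous: 1 of 4.

1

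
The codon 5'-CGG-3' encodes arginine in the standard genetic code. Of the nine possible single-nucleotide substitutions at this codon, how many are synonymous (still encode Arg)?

4

Position 1: AGG → 1 synonymous.
Position 2: none → 0 synonymous.
Position 3: CGU, CGC, CGA → 3 synonymous.
Total: 1 + 0 + 3 = 4.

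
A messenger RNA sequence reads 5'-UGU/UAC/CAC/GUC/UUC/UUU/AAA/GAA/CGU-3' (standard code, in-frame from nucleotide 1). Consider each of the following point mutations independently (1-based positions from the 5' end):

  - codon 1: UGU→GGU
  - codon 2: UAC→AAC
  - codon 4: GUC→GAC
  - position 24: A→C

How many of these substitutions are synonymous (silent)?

Codon 1: UGU (Cys) → GGU (Gly) — missense.
Codon 2: UAC (Tyr) → AAC (Asn) — missense.
Codon 4: GUC (Val) → GAC (Asp) — missense.
Codon 8: GAA (Glu) → GAC (Asp) — missense.
Synonymous: 0 of 4.

0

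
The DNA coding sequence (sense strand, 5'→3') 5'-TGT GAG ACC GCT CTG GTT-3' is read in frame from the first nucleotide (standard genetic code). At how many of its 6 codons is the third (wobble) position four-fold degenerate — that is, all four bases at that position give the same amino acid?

Codon 1 TGT (Cys): third position 2-fold.
Codon 2 GAG (Glu): third position 2-fold.
Codon 3 ACC (Thr): third position 4-fold.
Codon 4 GCT (Ala): third position 4-fold.
Codon 5 CTG (Leu): third position 4-fold.
Codon 6 GTT (Val): third position 4-fold.
Four-fold degenerate third positions: 4.

4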